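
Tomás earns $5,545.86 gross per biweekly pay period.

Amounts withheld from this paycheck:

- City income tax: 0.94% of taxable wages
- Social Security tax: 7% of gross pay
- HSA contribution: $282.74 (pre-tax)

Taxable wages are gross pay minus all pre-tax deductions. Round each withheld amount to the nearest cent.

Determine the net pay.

HSA contribution: $282.74
Taxable wages = $5,545.86 − $282.74 = $5,263.12
City income tax: $5,263.12 × 0.0094 = $49.47
Social Security tax: $5,545.86 × 0.07 = $388.21
Total deductions = $282.74 + $49.47 + $388.21 = $720.42
Net pay = $5,545.86 − $720.42 = $4,825.44

$4,825.44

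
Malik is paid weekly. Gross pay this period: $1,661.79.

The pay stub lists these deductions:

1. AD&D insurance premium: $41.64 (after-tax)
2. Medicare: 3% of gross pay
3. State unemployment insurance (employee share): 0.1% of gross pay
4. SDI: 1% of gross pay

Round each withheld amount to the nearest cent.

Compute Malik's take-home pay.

$1,552.02

Medicare: $1,661.79 × 0.03 = $49.85
SDI: $1,661.79 × 0.01 = $16.62
State unemployment insurance (employee share): $1,661.79 × 0.001 = $1.66
AD&D insurance premium: $41.64
Total deductions = $49.85 + $16.62 + $1.66 + $41.64 = $109.77
Net pay = $1,661.79 − $109.77 = $1,552.02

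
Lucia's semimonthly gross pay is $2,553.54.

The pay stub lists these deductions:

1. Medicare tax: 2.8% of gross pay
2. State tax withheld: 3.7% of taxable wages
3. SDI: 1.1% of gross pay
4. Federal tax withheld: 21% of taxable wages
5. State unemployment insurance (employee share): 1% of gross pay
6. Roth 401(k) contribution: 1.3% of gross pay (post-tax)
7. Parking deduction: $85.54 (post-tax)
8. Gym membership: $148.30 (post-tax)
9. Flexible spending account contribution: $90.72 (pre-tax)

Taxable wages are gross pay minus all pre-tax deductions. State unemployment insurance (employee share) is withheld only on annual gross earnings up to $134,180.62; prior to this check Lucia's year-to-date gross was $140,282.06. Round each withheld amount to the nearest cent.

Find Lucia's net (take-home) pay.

$1,487.88

Flexible spending account contribution: $90.72
Taxable wages = $2,553.54 − $90.72 = $2,462.82
State tax withheld: $2,462.82 × 0.037 = $91.12
Federal tax withheld: $2,462.82 × 0.21 = $517.19
State unemployment insurance (employee share): annual cap $134,180.62 already reached (YTD $140,282.06), so $0.00
Medicare tax: $2,553.54 × 0.028 = $71.50
SDI: $2,553.54 × 0.011 = $28.09
Roth 401(k) contribution: $2,553.54 × 0.013 = $33.20
Parking deduction: $85.54
Gym membership: $148.30
Total deductions = $90.72 + $91.12 + $517.19 + $0.00 + $71.50 + $28.09 + $33.20 + $85.54 + $148.30 = $1,065.66
Net pay = $2,553.54 − $1,065.66 = $1,487.88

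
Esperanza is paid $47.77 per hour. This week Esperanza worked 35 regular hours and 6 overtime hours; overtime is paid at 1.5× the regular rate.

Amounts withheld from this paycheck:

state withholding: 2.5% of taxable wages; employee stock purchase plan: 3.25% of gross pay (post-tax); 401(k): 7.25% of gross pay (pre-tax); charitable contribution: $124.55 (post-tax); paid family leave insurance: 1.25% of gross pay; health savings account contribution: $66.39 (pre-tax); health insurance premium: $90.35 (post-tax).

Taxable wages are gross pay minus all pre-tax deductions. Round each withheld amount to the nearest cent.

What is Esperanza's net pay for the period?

$1526.54

Regular pay: 35 × $47.77 = $1671.95
Overtime pay: 6 × $47.77 × 1.5 = $429.93
Gross pay = $1671.95 + $429.93 = $2101.88
401(k): $2101.88 × 0.0725 = $152.39
Health savings account contribution: $66.39
Pre-tax total = $152.39 + $66.39 = $218.78
Taxable wages = $2101.88 − $218.78 = $1883.10
State withholding: $1883.10 × 0.025 = $47.08
Paid family leave insurance: $2101.88 × 0.0125 = $26.27
Health insurance premium: $90.35
Charitable contribution: $124.55
Employee stock purchase plan: $2101.88 × 0.0325 = $68.31
Total deductions = $152.39 + $66.39 + $47.08 + $26.27 + $90.35 + $124.55 + $68.31 = $575.34
Net pay = $2101.88 − $575.34 = $1526.54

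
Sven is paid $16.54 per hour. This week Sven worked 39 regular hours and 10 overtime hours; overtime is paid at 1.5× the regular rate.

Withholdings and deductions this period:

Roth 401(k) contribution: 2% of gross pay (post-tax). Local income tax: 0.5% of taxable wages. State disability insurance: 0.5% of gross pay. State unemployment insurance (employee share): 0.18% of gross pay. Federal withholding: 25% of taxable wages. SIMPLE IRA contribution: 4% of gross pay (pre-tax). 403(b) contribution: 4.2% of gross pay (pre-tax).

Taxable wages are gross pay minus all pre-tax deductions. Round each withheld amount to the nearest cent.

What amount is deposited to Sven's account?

Regular pay: 39 × $16.54 = $645.06
Overtime pay: 10 × $16.54 × 1.5 = $248.10
Gross pay = $645.06 + $248.10 = $893.16
SIMPLE IRA contribution: $893.16 × 0.04 = $35.73
403(b) contribution: $893.16 × 0.042 = $37.51
Pre-tax total = $35.73 + $37.51 = $73.24
Taxable wages = $893.16 − $73.24 = $819.92
Local income tax: $819.92 × 0.005 = $4.10
Federal withholding: $819.92 × 0.25 = $204.98
State disability insurance: $893.16 × 0.005 = $4.47
State unemployment insurance (employee share): $893.16 × 0.0018 = $1.61
Roth 401(k) contribution: $893.16 × 0.02 = $17.86
Total deductions = $35.73 + $37.51 + $4.10 + $204.98 + $4.47 + $1.61 + $17.86 = $306.26
Net pay = $893.16 − $306.26 = $586.90

$586.90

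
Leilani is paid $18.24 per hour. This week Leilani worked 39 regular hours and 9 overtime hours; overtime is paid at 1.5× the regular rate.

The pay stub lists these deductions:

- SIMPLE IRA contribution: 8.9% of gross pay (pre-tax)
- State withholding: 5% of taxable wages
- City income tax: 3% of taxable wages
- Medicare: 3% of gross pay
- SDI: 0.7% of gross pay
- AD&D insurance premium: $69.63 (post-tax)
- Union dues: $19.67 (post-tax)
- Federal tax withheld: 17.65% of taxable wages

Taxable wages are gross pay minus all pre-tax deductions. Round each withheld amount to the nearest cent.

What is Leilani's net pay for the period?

Regular pay: 39 × $18.24 = $711.36
Overtime pay: 9 × $18.24 × 1.5 = $246.24
Gross pay = $711.36 + $246.24 = $957.60
SIMPLE IRA contribution: $957.60 × 0.089 = $85.23
Taxable wages = $957.60 − $85.23 = $872.37
City income tax: $872.37 × 0.03 = $26.17
Federal tax withheld: $872.37 × 0.1765 = $153.97
State withholding: $872.37 × 0.05 = $43.62
SDI: $957.60 × 0.007 = $6.70
Medicare: $957.60 × 0.03 = $28.73
AD&D insurance premium: $69.63
Union dues: $19.67
Total deductions = $85.23 + $26.17 + $153.97 + $43.62 + $6.70 + $28.73 + $69.63 + $19.67 = $433.72
Net pay = $957.60 − $433.72 = $523.88

$523.88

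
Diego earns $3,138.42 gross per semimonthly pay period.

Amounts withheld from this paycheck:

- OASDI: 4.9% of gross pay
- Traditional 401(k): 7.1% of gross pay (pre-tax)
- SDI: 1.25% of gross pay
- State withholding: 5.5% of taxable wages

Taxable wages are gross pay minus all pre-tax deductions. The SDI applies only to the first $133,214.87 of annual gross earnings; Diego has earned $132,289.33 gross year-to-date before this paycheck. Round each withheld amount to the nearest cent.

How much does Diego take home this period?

$2,589.88

Traditional 401(k): $3,138.42 × 0.071 = $222.83
Taxable wages = $3,138.42 − $222.83 = $2,915.59
State withholding: $2,915.59 × 0.055 = $160.36
SDI: only $133,214.87 − $132,289.33 = $925.54 of this check is subject → $925.54 × 0.0125 = $11.57
OASDI: $3,138.42 × 0.049 = $153.78
Total deductions = $222.83 + $160.36 + $11.57 + $153.78 = $548.54
Net pay = $3,138.42 − $548.54 = $2,589.88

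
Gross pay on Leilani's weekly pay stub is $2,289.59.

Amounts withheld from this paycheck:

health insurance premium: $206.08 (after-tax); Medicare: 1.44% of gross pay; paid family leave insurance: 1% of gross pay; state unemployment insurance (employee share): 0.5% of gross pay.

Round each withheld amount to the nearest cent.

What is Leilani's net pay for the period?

$2,016.19

Paid family leave insurance: $2,289.59 × 0.01 = $22.90
Medicare: $2,289.59 × 0.0144 = $32.97
State unemployment insurance (employee share): $2,289.59 × 0.005 = $11.45
Health insurance premium: $206.08
Total deductions = $22.90 + $32.97 + $11.45 + $206.08 = $273.40
Net pay = $2,289.59 − $273.40 = $2,016.19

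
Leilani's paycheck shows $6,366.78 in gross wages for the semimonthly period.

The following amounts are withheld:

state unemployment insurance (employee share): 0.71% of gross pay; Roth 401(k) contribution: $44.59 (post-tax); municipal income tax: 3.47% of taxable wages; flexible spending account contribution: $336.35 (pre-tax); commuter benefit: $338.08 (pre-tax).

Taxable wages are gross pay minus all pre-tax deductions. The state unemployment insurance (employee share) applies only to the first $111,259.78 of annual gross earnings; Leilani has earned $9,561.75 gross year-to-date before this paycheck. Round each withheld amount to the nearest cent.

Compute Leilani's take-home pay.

$5,405.04

Flexible spending account contribution: $336.35
Commuter benefit: $338.08
Pre-tax total = $336.35 + $338.08 = $674.43
Taxable wages = $6,366.78 − $674.43 = $5,692.35
Municipal income tax: $5,692.35 × 0.0347 = $197.52
State unemployment insurance (employee share): cap not yet reached, full $6,366.78 is subject → $6,366.78 × 0.0071 = $45.20
Roth 401(k) contribution: $44.59
Total deductions = $336.35 + $338.08 + $197.52 + $45.20 + $44.59 = $961.74
Net pay = $6,366.78 − $961.74 = $5,405.04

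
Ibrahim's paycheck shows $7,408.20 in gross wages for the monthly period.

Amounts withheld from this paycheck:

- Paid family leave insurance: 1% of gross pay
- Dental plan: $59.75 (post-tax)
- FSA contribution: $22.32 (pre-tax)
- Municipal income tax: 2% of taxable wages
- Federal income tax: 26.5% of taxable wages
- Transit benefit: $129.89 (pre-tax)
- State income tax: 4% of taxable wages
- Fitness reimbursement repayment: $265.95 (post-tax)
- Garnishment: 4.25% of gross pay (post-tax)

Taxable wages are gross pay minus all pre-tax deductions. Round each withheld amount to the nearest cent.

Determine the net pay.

FSA contribution: $22.32
Transit benefit: $129.89
Pre-tax total = $22.32 + $129.89 = $152.21
Taxable wages = $7,408.20 − $152.21 = $7,255.99
Municipal income tax: $7,255.99 × 0.02 = $145.12
Federal income tax: $7,255.99 × 0.265 = $1,922.84
State income tax: $7,255.99 × 0.04 = $290.24
Paid family leave insurance: $7,408.20 × 0.01 = $74.08
Garnishment: $7,408.20 × 0.0425 = $314.85
Dental plan: $59.75
Fitness reimbursement repayment: $265.95
Total deductions = $22.32 + $129.89 + $145.12 + $1,922.84 + $290.24 + $74.08 + $314.85 + $59.75 + $265.95 = $3,225.04
Net pay = $7,408.20 − $3,225.04 = $4,183.16

$4,183.16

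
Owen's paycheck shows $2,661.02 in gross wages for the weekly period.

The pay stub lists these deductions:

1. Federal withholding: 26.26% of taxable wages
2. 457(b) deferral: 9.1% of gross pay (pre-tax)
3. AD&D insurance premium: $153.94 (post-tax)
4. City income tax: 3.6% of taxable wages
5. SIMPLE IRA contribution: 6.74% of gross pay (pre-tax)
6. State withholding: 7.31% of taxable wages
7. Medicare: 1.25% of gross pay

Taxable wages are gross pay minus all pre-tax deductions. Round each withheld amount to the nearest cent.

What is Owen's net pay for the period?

$1,219.89

SIMPLE IRA contribution: $2,661.02 × 0.0674 = $179.35
457(b) deferral: $2,661.02 × 0.091 = $242.15
Pre-tax total = $179.35 + $242.15 = $421.50
Taxable wages = $2,661.02 − $421.50 = $2,239.52
Federal withholding: $2,239.52 × 0.2626 = $588.10
State withholding: $2,239.52 × 0.0731 = $163.71
City income tax: $2,239.52 × 0.036 = $80.62
Medicare: $2,661.02 × 0.0125 = $33.26
AD&D insurance premium: $153.94
Total deductions = $179.35 + $242.15 + $588.10 + $163.71 + $80.62 + $33.26 + $153.94 = $1,441.13
Net pay = $2,661.02 − $1,441.13 = $1,219.89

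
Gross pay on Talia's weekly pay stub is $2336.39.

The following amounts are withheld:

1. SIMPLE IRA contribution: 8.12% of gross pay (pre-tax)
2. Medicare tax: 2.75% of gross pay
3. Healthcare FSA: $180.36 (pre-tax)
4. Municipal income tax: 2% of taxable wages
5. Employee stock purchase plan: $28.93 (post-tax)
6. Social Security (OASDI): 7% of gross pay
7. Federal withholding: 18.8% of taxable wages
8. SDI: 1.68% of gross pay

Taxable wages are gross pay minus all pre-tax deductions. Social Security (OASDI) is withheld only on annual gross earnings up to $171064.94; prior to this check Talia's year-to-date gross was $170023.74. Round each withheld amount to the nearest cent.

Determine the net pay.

$1352.01

SIMPLE IRA contribution: $2336.39 × 0.0812 = $189.71
Healthcare FSA: $180.36
Pre-tax total = $189.71 + $180.36 = $370.07
Taxable wages = $2336.39 − $370.07 = $1966.32
Federal withholding: $1966.32 × 0.188 = $369.67
Municipal income tax: $1966.32 × 0.02 = $39.33
SDI: $2336.39 × 0.0168 = $39.25
Social Security (OASDI): only $171064.94 − $170023.74 = $1041.20 of this check is subject → $1041.20 × 0.07 = $72.88
Medicare tax: $2336.39 × 0.0275 = $64.25
Employee stock purchase plan: $28.93
Total deductions = $189.71 + $180.36 + $369.67 + $39.33 + $39.25 + $72.88 + $64.25 + $28.93 = $984.38
Net pay = $2336.39 − $984.38 = $1352.01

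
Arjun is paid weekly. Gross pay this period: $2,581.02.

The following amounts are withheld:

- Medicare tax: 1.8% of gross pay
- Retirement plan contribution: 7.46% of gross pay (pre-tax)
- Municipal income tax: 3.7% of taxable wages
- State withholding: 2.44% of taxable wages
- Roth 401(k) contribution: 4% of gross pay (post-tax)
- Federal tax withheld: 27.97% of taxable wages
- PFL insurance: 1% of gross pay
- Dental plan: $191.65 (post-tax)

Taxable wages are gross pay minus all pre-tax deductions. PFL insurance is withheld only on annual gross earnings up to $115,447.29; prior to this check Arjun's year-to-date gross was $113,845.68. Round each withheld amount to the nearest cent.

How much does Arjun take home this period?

Retirement plan contribution: $2,581.02 × 0.0746 = $192.54
Taxable wages = $2,581.02 − $192.54 = $2,388.48
Municipal income tax: $2,388.48 × 0.037 = $88.37
Federal tax withheld: $2,388.48 × 0.2797 = $668.06
State withholding: $2,388.48 × 0.0244 = $58.28
PFL insurance: only $115,447.29 − $113,845.68 = $1,601.61 of this check is subject → $1,601.61 × 0.01 = $16.02
Medicare tax: $2,581.02 × 0.018 = $46.46
Dental plan: $191.65
Roth 401(k) contribution: $2,581.02 × 0.04 = $103.24
Total deductions = $192.54 + $88.37 + $668.06 + $58.28 + $16.02 + $46.46 + $191.65 + $103.24 = $1,364.62
Net pay = $2,581.02 − $1,364.62 = $1,216.40

$1,216.40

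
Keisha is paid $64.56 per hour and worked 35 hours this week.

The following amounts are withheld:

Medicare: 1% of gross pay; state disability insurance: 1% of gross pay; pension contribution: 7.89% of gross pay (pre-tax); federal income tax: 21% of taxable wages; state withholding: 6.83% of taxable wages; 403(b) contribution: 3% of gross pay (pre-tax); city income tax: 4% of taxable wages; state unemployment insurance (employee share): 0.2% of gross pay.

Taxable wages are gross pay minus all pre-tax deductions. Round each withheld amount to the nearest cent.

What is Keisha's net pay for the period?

$1,322.91

Gross pay: 35 × $64.56 = $2,259.60
403(b) contribution: $2,259.60 × 0.03 = $67.79
Pension contribution: $2,259.60 × 0.0789 = $178.28
Pre-tax total = $67.79 + $178.28 = $246.07
Taxable wages = $2,259.60 − $246.07 = $2,013.53
City income tax: $2,013.53 × 0.04 = $80.54
Federal income tax: $2,013.53 × 0.21 = $422.84
State withholding: $2,013.53 × 0.0683 = $137.52
State unemployment insurance (employee share): $2,259.60 × 0.002 = $4.52
State disability insurance: $2,259.60 × 0.01 = $22.60
Medicare: $2,259.60 × 0.01 = $22.60
Total deductions = $67.79 + $178.28 + $80.54 + $422.84 + $137.52 + $4.52 + $22.60 + $22.60 = $936.69
Net pay = $2,259.60 − $936.69 = $1,322.91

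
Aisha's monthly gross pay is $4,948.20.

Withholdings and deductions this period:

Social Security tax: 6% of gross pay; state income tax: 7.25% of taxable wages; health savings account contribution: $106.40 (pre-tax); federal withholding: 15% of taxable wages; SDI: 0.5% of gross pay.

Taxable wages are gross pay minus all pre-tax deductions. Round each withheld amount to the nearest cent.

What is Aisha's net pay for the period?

$3,442.87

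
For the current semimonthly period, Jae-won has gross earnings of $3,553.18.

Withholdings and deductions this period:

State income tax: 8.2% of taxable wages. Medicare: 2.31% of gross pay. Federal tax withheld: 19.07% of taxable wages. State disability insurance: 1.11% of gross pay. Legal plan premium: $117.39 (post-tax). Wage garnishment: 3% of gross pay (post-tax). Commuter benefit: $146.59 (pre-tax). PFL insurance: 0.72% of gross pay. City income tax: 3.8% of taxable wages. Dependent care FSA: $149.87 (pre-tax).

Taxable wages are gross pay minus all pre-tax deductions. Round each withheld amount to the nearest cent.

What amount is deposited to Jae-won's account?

Dependent care FSA: $149.87
Commuter benefit: $146.59
Pre-tax total = $149.87 + $146.59 = $296.46
Taxable wages = $3,553.18 − $296.46 = $3,256.72
State income tax: $3,256.72 × 0.082 = $267.05
City income tax: $3,256.72 × 0.038 = $123.76
Federal tax withheld: $3,256.72 × 0.1907 = $621.06
State disability insurance: $3,553.18 × 0.0111 = $39.44
Medicare: $3,553.18 × 0.0231 = $82.08
PFL insurance: $3,553.18 × 0.0072 = $25.58
Wage garnishment: $3,553.18 × 0.03 = $106.60
Legal plan premium: $117.39
Total deductions = $149.87 + $146.59 + $267.05 + $123.76 + $621.06 + $39.44 + $82.08 + $25.58 + $106.60 + $117.39 = $1,679.42
Net pay = $3,553.18 − $1,679.42 = $1,873.76

$1,873.76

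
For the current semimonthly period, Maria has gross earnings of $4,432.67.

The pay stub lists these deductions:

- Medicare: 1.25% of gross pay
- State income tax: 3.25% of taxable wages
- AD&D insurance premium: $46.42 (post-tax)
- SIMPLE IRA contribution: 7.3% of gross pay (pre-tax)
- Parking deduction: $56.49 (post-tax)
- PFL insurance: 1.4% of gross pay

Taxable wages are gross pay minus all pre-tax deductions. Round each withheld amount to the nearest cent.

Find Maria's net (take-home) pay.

$3,755.16

SIMPLE IRA contribution: $4,432.67 × 0.073 = $323.58
Taxable wages = $4,432.67 − $323.58 = $4,109.09
State income tax: $4,109.09 × 0.0325 = $133.55
PFL insurance: $4,432.67 × 0.014 = $62.06
Medicare: $4,432.67 × 0.0125 = $55.41
AD&D insurance premium: $46.42
Parking deduction: $56.49
Total deductions = $323.58 + $133.55 + $62.06 + $55.41 + $46.42 + $56.49 = $677.51
Net pay = $4,432.67 − $677.51 = $3,755.16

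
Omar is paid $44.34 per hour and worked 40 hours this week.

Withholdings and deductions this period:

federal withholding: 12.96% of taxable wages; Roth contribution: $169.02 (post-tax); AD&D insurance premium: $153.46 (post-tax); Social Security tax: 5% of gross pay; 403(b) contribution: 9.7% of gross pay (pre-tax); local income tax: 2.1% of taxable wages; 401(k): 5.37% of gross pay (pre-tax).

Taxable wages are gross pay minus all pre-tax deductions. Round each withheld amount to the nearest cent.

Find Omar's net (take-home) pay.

$868.31

Gross pay: 40 × $44.34 = $1,773.60
401(k): $1,773.60 × 0.0537 = $95.24
403(b) contribution: $1,773.60 × 0.097 = $172.04
Pre-tax total = $95.24 + $172.04 = $267.28
Taxable wages = $1,773.60 − $267.28 = $1,506.32
Local income tax: $1,506.32 × 0.021 = $31.63
Federal withholding: $1,506.32 × 0.1296 = $195.22
Social Security tax: $1,773.60 × 0.05 = $88.68
Roth contribution: $169.02
AD&D insurance premium: $153.46
Total deductions = $95.24 + $172.04 + $31.63 + $195.22 + $88.68 + $169.02 + $153.46 = $905.29
Net pay = $1,773.60 − $905.29 = $868.31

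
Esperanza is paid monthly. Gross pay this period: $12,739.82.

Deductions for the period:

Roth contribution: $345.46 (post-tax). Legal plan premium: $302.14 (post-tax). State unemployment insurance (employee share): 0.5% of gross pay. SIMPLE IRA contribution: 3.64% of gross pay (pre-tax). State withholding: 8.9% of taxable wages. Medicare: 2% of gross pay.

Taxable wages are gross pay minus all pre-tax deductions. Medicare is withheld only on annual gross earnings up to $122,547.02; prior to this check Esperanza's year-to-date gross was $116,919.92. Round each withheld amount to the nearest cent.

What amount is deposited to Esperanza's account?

SIMPLE IRA contribution: $12,739.82 × 0.0364 = $463.73
Taxable wages = $12,739.82 − $463.73 = $12,276.09
State withholding: $12,276.09 × 0.089 = $1,092.57
State unemployment insurance (employee share): $12,739.82 × 0.005 = $63.70
Medicare: only $122,547.02 − $116,919.92 = $5,627.10 of this check is subject → $5,627.10 × 0.02 = $112.54
Roth contribution: $345.46
Legal plan premium: $302.14
Total deductions = $463.73 + $1,092.57 + $63.70 + $112.54 + $345.46 + $302.14 = $2,380.14
Net pay = $12,739.82 − $2,380.14 = $10,359.68

$10,359.68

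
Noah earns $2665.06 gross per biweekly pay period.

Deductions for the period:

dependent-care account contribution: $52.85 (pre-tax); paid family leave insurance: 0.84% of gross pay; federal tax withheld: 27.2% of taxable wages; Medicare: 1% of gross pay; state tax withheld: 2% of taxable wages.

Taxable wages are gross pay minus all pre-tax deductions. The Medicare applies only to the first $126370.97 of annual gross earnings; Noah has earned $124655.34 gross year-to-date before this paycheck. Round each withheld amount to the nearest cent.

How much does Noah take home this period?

$1809.90

Dependent-care account contribution: $52.85
Taxable wages = $2665.06 − $52.85 = $2612.21
Federal tax withheld: $2612.21 × 0.272 = $710.52
State tax withheld: $2612.21 × 0.02 = $52.24
Paid family leave insurance: $2665.06 × 0.0084 = $22.39
Medicare: only $126370.97 − $124655.34 = $1715.63 of this check is subject → $1715.63 × 0.01 = $17.16
Total deductions = $52.85 + $710.52 + $52.24 + $22.39 + $17.16 = $855.16
Net pay = $2665.06 − $855.16 = $1809.90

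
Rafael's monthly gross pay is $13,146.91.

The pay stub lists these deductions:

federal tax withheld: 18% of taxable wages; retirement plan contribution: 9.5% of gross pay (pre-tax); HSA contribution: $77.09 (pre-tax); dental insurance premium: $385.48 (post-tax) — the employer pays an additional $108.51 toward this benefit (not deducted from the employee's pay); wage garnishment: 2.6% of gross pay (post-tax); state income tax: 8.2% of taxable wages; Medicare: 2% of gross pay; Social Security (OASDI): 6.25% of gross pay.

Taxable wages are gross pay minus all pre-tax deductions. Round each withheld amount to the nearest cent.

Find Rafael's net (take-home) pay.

$6,911.88

Retirement plan contribution: $13,146.91 × 0.095 = $1,248.96
HSA contribution: $77.09
Pre-tax total = $1,248.96 + $77.09 = $1,326.05
Taxable wages = $13,146.91 − $1,326.05 = $11,820.86
Federal tax withheld: $11,820.86 × 0.18 = $2,127.75
State income tax: $11,820.86 × 0.082 = $969.31
Social Security (OASDI): $13,146.91 × 0.0625 = $821.68
Medicare: $13,146.91 × 0.02 = $262.94
Dental insurance premium: $385.48
Wage garnishment: $13,146.91 × 0.026 = $341.82
(Employer's $108.51 toward dental insurance premium is not withheld from the employee.)
Total deductions = $1,248.96 + $77.09 + $2,127.75 + $969.31 + $821.68 + $262.94 + $385.48 + $341.82 = $6,235.03
Net pay = $13,146.91 − $6,235.03 = $6,911.88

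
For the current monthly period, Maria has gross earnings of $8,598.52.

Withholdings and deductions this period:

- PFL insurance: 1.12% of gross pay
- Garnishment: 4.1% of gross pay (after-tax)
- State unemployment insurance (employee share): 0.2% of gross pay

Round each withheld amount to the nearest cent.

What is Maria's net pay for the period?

$8,132.48

PFL insurance: $8,598.52 × 0.0112 = $96.30
State unemployment insurance (employee share): $8,598.52 × 0.002 = $17.20
Garnishment: $8,598.52 × 0.041 = $352.54
Total deductions = $96.30 + $17.20 + $352.54 = $466.04
Net pay = $8,598.52 − $466.04 = $8,132.48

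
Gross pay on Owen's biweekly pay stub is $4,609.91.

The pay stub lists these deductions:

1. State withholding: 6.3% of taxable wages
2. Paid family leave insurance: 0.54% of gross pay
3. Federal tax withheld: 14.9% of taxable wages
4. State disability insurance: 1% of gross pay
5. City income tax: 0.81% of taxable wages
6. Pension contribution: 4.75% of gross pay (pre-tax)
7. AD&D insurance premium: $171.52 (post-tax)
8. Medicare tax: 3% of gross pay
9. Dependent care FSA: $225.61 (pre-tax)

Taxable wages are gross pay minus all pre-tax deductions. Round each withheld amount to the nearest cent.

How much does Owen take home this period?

$2,867.73

Pension contribution: $4,609.91 × 0.0475 = $218.97
Dependent care FSA: $225.61
Pre-tax total = $218.97 + $225.61 = $444.58
Taxable wages = $4,609.91 − $444.58 = $4,165.33
State withholding: $4,165.33 × 0.063 = $262.42
City income tax: $4,165.33 × 0.0081 = $33.74
Federal tax withheld: $4,165.33 × 0.149 = $620.63
Medicare tax: $4,609.91 × 0.03 = $138.30
State disability insurance: $4,609.91 × 0.01 = $46.10
Paid family leave insurance: $4,609.91 × 0.0054 = $24.89
AD&D insurance premium: $171.52
Total deductions = $218.97 + $225.61 + $262.42 + $33.74 + $620.63 + $138.30 + $46.10 + $24.89 + $171.52 = $1,742.18
Net pay = $4,609.91 − $1,742.18 = $2,867.73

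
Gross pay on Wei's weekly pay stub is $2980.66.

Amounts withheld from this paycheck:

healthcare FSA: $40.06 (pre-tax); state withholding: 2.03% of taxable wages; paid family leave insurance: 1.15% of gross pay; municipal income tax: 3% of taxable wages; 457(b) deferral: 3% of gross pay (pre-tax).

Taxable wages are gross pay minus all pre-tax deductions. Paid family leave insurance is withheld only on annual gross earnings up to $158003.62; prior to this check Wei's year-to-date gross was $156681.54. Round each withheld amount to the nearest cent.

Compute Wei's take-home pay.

457(b) deferral: $2980.66 × 0.03 = $89.42
Healthcare FSA: $40.06
Pre-tax total = $89.42 + $40.06 = $129.48
Taxable wages = $2980.66 − $129.48 = $2851.18
State withholding: $2851.18 × 0.0203 = $57.88
Municipal income tax: $2851.18 × 0.03 = $85.54
Paid family leave insurance: only $158003.62 − $156681.54 = $1322.08 of this check is subject → $1322.08 × 0.0115 = $15.20
Total deductions = $89.42 + $40.06 + $57.88 + $85.54 + $15.20 = $288.10
Net pay = $2980.66 − $288.10 = $2692.56

$2692.56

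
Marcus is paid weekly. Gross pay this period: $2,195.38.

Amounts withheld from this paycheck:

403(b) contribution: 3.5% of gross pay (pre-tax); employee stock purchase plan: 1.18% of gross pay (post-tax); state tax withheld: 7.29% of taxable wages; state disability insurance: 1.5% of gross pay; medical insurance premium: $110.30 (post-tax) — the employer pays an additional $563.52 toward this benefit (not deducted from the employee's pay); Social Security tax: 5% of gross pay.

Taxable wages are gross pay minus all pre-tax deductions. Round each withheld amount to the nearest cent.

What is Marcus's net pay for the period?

403(b) contribution: $2,195.38 × 0.035 = $76.84
Taxable wages = $2,195.38 − $76.84 = $2,118.54
State tax withheld: $2,118.54 × 0.0729 = $154.44
Social Security tax: $2,195.38 × 0.05 = $109.77
State disability insurance: $2,195.38 × 0.015 = $32.93
Employee stock purchase plan: $2,195.38 × 0.0118 = $25.91
Medical insurance premium: $110.30
(Employer's $563.52 toward medical insurance premium is not withheld from the employee.)
Total deductions = $76.84 + $154.44 + $109.77 + $32.93 + $25.91 + $110.30 = $510.19
Net pay = $2,195.38 − $510.19 = $1,685.19

$1,685.19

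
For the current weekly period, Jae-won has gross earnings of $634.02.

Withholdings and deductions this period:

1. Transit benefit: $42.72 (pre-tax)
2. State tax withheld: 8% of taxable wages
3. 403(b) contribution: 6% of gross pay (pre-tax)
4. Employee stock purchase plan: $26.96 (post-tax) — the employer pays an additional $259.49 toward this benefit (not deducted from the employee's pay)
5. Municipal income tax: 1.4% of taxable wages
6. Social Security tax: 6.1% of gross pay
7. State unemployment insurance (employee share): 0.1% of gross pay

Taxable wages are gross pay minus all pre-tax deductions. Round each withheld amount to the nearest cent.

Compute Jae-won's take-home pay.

$434.98

Transit benefit: $42.72
403(b) contribution: $634.02 × 0.06 = $38.04
Pre-tax total = $42.72 + $38.04 = $80.76
Taxable wages = $634.02 − $80.76 = $553.26
State tax withheld: $553.26 × 0.08 = $44.26
Municipal income tax: $553.26 × 0.014 = $7.75
State unemployment insurance (employee share): $634.02 × 0.001 = $0.63
Social Security tax: $634.02 × 0.061 = $38.68
Employee stock purchase plan: $26.96
(Employer's $259.49 toward employee stock purchase plan is not withheld from the employee.)
Total deductions = $42.72 + $38.04 + $44.26 + $7.75 + $0.63 + $38.68 + $26.96 = $199.04
Net pay = $634.02 − $199.04 = $434.98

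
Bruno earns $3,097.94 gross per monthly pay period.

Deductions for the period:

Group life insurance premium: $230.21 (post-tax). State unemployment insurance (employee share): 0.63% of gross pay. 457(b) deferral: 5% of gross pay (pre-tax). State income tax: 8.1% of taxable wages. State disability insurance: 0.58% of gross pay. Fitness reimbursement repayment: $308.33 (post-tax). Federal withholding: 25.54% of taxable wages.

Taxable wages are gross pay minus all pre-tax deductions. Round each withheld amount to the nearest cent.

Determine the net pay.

457(b) deferral: $3,097.94 × 0.05 = $154.90
Taxable wages = $3,097.94 − $154.90 = $2,943.04
State income tax: $2,943.04 × 0.081 = $238.39
Federal withholding: $2,943.04 × 0.2554 = $751.65
State disability insurance: $3,097.94 × 0.0058 = $17.97
State unemployment insurance (employee share): $3,097.94 × 0.0063 = $19.52
Fitness reimbursement repayment: $308.33
Group life insurance premium: $230.21
Total deductions = $154.90 + $238.39 + $751.65 + $17.97 + $19.52 + $308.33 + $230.21 = $1,720.97
Net pay = $3,097.94 − $1,720.97 = $1,376.97

$1,376.97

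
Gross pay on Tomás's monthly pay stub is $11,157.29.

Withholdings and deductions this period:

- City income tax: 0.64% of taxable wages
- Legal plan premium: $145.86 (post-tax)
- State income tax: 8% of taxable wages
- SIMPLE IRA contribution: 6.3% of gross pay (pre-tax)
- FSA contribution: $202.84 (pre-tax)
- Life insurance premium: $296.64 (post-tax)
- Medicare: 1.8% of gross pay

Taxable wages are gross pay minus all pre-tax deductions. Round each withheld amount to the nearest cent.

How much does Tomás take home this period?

$8,722.48

FSA contribution: $202.84
SIMPLE IRA contribution: $11,157.29 × 0.063 = $702.91
Pre-tax total = $202.84 + $702.91 = $905.75
Taxable wages = $11,157.29 − $905.75 = $10,251.54
State income tax: $10,251.54 × 0.08 = $820.12
City income tax: $10,251.54 × 0.0064 = $65.61
Medicare: $11,157.29 × 0.018 = $200.83
Legal plan premium: $145.86
Life insurance premium: $296.64
Total deductions = $202.84 + $702.91 + $820.12 + $65.61 + $200.83 + $145.86 + $296.64 = $2,434.81
Net pay = $11,157.29 − $2,434.81 = $8,722.48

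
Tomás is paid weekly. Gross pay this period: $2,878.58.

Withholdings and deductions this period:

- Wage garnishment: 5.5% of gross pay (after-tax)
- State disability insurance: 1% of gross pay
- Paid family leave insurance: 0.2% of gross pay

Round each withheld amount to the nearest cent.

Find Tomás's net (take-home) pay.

$2,685.71

State disability insurance: $2,878.58 × 0.01 = $28.79
Paid family leave insurance: $2,878.58 × 0.002 = $5.76
Wage garnishment: $2,878.58 × 0.055 = $158.32
Total deductions = $28.79 + $5.76 + $158.32 = $192.87
Net pay = $2,878.58 − $192.87 = $2,685.71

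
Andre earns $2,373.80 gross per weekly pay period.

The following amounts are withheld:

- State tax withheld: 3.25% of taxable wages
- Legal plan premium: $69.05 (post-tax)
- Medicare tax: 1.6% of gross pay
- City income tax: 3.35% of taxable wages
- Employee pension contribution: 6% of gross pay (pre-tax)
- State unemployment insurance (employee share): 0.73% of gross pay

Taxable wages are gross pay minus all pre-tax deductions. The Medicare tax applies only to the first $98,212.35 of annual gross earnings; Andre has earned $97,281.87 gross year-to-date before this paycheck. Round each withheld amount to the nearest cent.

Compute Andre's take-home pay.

Employee pension contribution: $2,373.80 × 0.06 = $142.43
Taxable wages = $2,373.80 − $142.43 = $2,231.37
State tax withheld: $2,231.37 × 0.0325 = $72.52
City income tax: $2,231.37 × 0.0335 = $74.75
State unemployment insurance (employee share): $2,373.80 × 0.0073 = $17.33
Medicare tax: only $98,212.35 − $97,281.87 = $930.48 of this check is subject → $930.48 × 0.016 = $14.89
Legal plan premium: $69.05
Total deductions = $142.43 + $72.52 + $74.75 + $17.33 + $14.89 + $69.05 = $390.97
Net pay = $2,373.80 − $390.97 = $1,982.83

$1,982.83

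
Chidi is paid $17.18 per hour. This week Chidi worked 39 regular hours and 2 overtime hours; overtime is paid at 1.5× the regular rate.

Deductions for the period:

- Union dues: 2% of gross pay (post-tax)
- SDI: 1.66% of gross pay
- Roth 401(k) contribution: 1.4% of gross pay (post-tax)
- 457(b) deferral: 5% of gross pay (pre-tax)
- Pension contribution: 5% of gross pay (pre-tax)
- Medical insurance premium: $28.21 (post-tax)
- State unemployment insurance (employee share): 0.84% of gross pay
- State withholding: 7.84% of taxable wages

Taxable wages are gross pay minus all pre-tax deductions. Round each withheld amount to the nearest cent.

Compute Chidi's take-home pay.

$527.71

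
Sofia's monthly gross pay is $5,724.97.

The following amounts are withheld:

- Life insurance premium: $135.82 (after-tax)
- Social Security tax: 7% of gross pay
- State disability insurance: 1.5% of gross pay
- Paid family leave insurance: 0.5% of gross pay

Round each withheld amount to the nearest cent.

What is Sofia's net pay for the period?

Social Security tax: $5,724.97 × 0.07 = $400.75
State disability insurance: $5,724.97 × 0.015 = $85.87
Paid family leave insurance: $5,724.97 × 0.005 = $28.62
Life insurance premium: $135.82
Total deductions = $400.75 + $85.87 + $28.62 + $135.82 = $651.06
Net pay = $5,724.97 − $651.06 = $5,073.91

$5,073.91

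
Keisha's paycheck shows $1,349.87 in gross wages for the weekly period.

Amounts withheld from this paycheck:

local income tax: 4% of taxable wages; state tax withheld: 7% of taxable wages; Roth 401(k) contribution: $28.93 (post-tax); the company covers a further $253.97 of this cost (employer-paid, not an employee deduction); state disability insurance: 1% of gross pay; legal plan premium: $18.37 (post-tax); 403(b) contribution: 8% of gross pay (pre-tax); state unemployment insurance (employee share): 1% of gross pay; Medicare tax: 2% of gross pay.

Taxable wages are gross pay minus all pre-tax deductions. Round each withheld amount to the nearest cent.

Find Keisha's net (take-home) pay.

403(b) contribution: $1,349.87 × 0.08 = $107.99
Taxable wages = $1,349.87 − $107.99 = $1,241.88
Local income tax: $1,241.88 × 0.04 = $49.68
State tax withheld: $1,241.88 × 0.07 = $86.93
Medicare tax: $1,349.87 × 0.02 = $27.00
State unemployment insurance (employee share): $1,349.87 × 0.01 = $13.50
State disability insurance: $1,349.87 × 0.01 = $13.50
Legal plan premium: $18.37
Roth 401(k) contribution: $28.93
(Employer's $253.97 toward Roth 401(k) contribution is not withheld from the employee.)
Total deductions = $107.99 + $49.68 + $86.93 + $27.00 + $13.50 + $13.50 + $18.37 + $28.93 = $345.90
Net pay = $1,349.87 − $345.90 = $1,003.97

$1,003.97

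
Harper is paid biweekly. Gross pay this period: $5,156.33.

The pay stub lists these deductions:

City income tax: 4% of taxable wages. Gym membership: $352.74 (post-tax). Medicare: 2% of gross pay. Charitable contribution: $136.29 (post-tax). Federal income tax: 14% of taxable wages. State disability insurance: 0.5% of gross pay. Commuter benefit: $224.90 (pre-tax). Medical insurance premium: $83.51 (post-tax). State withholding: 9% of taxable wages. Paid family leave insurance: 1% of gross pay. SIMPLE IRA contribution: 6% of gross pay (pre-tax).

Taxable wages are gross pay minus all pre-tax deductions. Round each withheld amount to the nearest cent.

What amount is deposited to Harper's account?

$2,621.09

Commuter benefit: $224.90
SIMPLE IRA contribution: $5,156.33 × 0.06 = $309.38
Pre-tax total = $224.90 + $309.38 = $534.28
Taxable wages = $5,156.33 − $534.28 = $4,622.05
Federal income tax: $4,622.05 × 0.14 = $647.09
State withholding: $4,622.05 × 0.09 = $415.98
City income tax: $4,622.05 × 0.04 = $184.88
Medicare: $5,156.33 × 0.02 = $103.13
Paid family leave insurance: $5,156.33 × 0.01 = $51.56
State disability insurance: $5,156.33 × 0.005 = $25.78
Gym membership: $352.74
Charitable contribution: $136.29
Medical insurance premium: $83.51
Total deductions = $224.90 + $309.38 + $647.09 + $415.98 + $184.88 + $103.13 + $51.56 + $25.78 + $352.74 + $136.29 + $83.51 = $2,535.24
Net pay = $5,156.33 − $2,535.24 = $2,621.09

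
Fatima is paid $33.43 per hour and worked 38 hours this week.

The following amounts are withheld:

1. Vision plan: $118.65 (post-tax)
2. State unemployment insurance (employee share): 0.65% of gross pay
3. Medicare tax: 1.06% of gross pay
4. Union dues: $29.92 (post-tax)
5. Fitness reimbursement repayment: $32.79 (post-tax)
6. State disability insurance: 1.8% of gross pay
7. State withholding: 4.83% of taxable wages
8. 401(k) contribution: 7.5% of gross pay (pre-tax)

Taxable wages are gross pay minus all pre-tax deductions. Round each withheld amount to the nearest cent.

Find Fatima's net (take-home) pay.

$892.34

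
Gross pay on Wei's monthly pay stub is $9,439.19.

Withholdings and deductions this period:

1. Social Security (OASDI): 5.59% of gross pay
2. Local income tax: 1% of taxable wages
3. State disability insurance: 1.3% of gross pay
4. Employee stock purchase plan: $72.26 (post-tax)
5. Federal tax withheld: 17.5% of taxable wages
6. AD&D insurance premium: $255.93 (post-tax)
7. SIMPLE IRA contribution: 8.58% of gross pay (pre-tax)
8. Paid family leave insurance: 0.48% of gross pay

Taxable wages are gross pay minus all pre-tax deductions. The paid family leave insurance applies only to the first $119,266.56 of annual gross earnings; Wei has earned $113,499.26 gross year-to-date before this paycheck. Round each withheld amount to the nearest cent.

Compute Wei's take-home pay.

SIMPLE IRA contribution: $9,439.19 × 0.0858 = $809.88
Taxable wages = $9,439.19 − $809.88 = $8,629.31
Federal tax withheld: $8,629.31 × 0.175 = $1,510.13
Local income tax: $8,629.31 × 0.01 = $86.29
Social Security (OASDI): $9,439.19 × 0.0559 = $527.65
State disability insurance: $9,439.19 × 0.013 = $122.71
Paid family leave insurance: only $119,266.56 − $113,499.26 = $5,767.30 of this check is subject → $5,767.30 × 0.0048 = $27.68
AD&D insurance premium: $255.93
Employee stock purchase plan: $72.26
Total deductions = $809.88 + $1,510.13 + $86.29 + $527.65 + $122.71 + $27.68 + $255.93 + $72.26 = $3,412.53
Net pay = $9,439.19 − $3,412.53 = $6,026.66

$6,026.66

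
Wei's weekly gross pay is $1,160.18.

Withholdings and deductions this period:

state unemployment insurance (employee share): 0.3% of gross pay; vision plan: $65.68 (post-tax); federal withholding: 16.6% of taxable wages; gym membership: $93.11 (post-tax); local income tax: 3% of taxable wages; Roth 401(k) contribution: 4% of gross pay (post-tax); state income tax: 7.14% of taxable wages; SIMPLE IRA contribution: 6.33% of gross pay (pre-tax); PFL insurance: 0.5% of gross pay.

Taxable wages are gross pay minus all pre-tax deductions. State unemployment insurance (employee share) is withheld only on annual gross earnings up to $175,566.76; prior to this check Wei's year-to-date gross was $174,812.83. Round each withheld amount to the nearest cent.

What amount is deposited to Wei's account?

SIMPLE IRA contribution: $1,160.18 × 0.0633 = $73.44
Taxable wages = $1,160.18 − $73.44 = $1,086.74
Federal withholding: $1,086.74 × 0.166 = $180.40
Local income tax: $1,086.74 × 0.03 = $32.60
State income tax: $1,086.74 × 0.0714 = $77.59
State unemployment insurance (employee share): only $175,566.76 − $174,812.83 = $753.93 of this check is subject → $753.93 × 0.003 = $2.26
PFL insurance: $1,160.18 × 0.005 = $5.80
Roth 401(k) contribution: $1,160.18 × 0.04 = $46.41
Gym membership: $93.11
Vision plan: $65.68
Total deductions = $73.44 + $180.40 + $32.60 + $77.59 + $2.26 + $5.80 + $46.41 + $93.11 + $65.68 = $577.29
Net pay = $1,160.18 − $577.29 = $582.89

$582.89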